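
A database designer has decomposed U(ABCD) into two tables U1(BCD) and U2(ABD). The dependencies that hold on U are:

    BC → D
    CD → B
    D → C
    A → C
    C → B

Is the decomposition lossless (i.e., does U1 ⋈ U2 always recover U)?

Yes

Common attributes: U1 ∩ U2 = {BD}.
Closure of {BD}: D → C applies, adding C. So (BD)⁺ = {BCD}.
This closure contains every attribute of U1, so U1 ∩ U2 → U1. The join is lossless.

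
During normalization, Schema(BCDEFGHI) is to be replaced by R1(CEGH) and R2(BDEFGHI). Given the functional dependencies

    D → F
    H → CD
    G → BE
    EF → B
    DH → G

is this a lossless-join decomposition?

Common attributes: R1 ∩ R2 = {EGH}.
Closure of {EGH}: H → CD applies, adding CD; G → BE applies, adding B; D → F applies, adding F. So (EGH)⁺ = {BCDEFGH}.
This closure contains every attribute of R1, so R1 ∩ R2 → R1. The join is lossless.

Yes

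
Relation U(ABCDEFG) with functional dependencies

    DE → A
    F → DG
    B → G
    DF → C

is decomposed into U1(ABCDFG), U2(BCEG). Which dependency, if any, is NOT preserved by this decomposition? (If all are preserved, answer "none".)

Check DE → A: no single fragment contains all of {ADE}, and the restricted closure of {DE} across the fragments never reaches {A}.
F → DG is preserved.
B → G is preserved.
DF → C is preserved.

DE → A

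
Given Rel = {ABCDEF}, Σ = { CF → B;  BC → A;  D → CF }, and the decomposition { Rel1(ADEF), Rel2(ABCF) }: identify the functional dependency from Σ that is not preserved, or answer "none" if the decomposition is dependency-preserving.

Check D → CF: no single fragment contains all of {CDF}, and the restricted closure of {D} across the fragments never reaches {CF}.
CF → B is preserved.
BC → A is preserved.

D → CF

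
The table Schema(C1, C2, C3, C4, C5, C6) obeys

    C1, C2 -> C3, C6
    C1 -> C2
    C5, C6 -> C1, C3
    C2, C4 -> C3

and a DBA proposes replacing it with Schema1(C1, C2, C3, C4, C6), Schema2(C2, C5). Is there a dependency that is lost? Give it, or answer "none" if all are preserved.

C5, C6 -> C1, C3

Check C5, C6 → C1, C3: no single fragment contains all of {C1, C3, C5, C6}, and the restricted closure of {C5, C6} across the fragments never reaches {C1, C3}.
C1, C2 → C3, C6 is preserved.
C1 → C2 is preserved.
C2, C4 → C3 is preserved.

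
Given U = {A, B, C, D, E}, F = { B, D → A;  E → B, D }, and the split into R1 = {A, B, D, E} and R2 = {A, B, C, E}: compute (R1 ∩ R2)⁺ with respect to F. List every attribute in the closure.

A, B, D, E

R1 ∩ R2 = {A, B, E}.
E → B, D applies, adding D
Closure: {A, B, D, E}.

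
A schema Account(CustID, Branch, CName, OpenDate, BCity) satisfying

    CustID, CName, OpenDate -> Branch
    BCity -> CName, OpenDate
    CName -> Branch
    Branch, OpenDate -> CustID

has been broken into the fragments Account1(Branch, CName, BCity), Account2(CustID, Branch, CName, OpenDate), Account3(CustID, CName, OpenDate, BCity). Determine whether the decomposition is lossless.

Chase test. Columns are CustID, Branch, CName, OpenDate, BCity; row i has aⱼ where attribute j ∈ Accounti, else bᵢⱼ.
Initial tableau (one row per fragment):
  row 1: b11 a2 a3 b14 a5
  row 2: a1 a2 a3 a4 b25
  row 3: a1 b32 a3 a4 a5
Rows 2 and 3 agree on CustID, CName, OpenDate; apply CustID, CName, OpenDate→Branch and equate their Branch entries.
Rows 1 and 3 agree on BCity; apply BCity→CName, OpenDate and equate their CName, OpenDate entries.
Rows 1 and 2 agree on Branch, OpenDate; apply Branch, OpenDate→CustID and equate their CustID entries.
Row 1 is now all distinguished symbols — the join is lossless.

Yes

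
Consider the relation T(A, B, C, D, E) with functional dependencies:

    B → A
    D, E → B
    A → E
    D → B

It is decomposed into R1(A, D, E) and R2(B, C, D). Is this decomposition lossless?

Common attributes: R1 ∩ R2 = {D}.
Closure of {D}: D → B applies, adding B; B → A applies, adding A; A → E applies, adding E. So (D)⁺ = {A, B, D, E}.
This closure contains every attribute of R1, so R1 ∩ R2 → R1. The join is lossless.

Yes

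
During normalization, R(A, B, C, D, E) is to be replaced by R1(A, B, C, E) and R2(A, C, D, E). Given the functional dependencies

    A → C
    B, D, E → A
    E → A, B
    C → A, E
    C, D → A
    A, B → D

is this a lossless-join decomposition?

Yes

Common attributes: R1 ∩ R2 = {A, C, E}.
Closure of {A, C, E}: E → A, B applies, adding B; A, B → D applies, adding D. So (A, C, E)⁺ = {A, B, C, D, E}.
This closure contains every attribute of R1, so R1 ∩ R2 → R1. The join is lossless.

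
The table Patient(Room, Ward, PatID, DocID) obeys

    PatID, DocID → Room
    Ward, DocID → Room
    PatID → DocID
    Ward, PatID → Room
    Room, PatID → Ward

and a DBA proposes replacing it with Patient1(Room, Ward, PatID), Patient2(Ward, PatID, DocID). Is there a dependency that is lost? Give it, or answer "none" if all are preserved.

Ward, DocID → Room

Check Ward, DocID → Room: no single fragment contains all of {Room, Ward, DocID}, and the restricted closure of {Ward, DocID} across the fragments never reaches {Room}.
PatID, DocID → Room is preserved.
PatID → DocID is preserved.
Ward, PatID → Room is preserved.
Room, PatID → Ward is preserved.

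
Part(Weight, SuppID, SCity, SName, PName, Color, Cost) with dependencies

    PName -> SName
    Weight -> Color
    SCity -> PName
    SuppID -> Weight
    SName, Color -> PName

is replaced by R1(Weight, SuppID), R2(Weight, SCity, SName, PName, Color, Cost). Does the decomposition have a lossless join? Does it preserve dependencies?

lossy but dependency-preserving

Lossless test: (Weight)⁺ = {Weight, Color}, which is a superkey of neither fragment — lossy.
Dependency preservation: every FD's attributes lie within a single fragment, so each can be enforced locally — preserved.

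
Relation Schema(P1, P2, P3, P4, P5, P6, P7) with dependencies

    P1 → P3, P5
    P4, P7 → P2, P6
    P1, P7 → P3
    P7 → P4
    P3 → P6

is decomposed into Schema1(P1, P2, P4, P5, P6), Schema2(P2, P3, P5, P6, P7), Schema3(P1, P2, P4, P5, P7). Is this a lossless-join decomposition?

No

Chase test. Columns are P1, P2, P3, P4, P5, P6, P7; row i has aⱼ where attribute j ∈ Schemai, else bᵢⱼ.
Initial tableau (one row per fragment):
  row 1: a1 a2 b13 a4 a5 a6 b17
  row 2: b21 a2 a3 b24 a5 a6 a7
  row 3: a1 a2 b33 a4 a5 b36 a7
Rows 1 and 3 agree on P1; apply P1→P3, P5 and equate their P3, P5 entries.
Rows 2 and 3 agree on P7; apply P7→P4 and equate their P4 entries.
Rows 1 and 3 agree on P3; apply P3→P6 and equate their P6 entries.
No row becomes fully distinguished — the join is lossy.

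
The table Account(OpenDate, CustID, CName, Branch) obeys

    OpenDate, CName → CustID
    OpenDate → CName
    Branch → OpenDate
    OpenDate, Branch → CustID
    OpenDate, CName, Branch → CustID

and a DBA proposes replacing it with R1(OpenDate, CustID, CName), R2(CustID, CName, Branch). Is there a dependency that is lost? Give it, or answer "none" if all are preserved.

Check Branch → OpenDate: no single fragment contains all of {OpenDate, Branch}, and the restricted closure of {Branch} across the fragments never reaches {OpenDate}.
OpenDate, CName → CustID is preserved.
OpenDate → CName is preserved.
OpenDate, Branch → CustID is preserved.
OpenDate, CName, Branch → CustID is preserved.

Branch → OpenDate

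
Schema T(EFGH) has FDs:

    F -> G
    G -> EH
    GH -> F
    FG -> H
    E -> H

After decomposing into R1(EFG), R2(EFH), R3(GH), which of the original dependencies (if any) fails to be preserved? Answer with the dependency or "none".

F → G lies within R1.
G → EH: restricted closure across fragments reaches EH.
GH → F: restricted closure across fragments reaches F.
FG → H: restricted closure across fragments reaches H.
E → H lies within R2.
Every dependency is enforceable on the fragments, so the decomposition is dependency-preserving.

none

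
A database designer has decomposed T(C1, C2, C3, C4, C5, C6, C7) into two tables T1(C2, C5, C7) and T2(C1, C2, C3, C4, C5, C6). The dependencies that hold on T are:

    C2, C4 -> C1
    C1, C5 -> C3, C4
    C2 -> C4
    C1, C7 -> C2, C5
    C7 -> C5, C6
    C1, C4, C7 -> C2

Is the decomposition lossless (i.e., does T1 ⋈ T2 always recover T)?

Common attributes: T1 ∩ T2 = {C2, C5}.
Closure of {C2, C5}: C2 → C4 applies, adding C4; C2, C4 → C1 applies, adding C1; C1, C5 → C3, C4 applies, adding C3. So (C2, C5)⁺ = {C1, C2, C3, C4, C5}.
The closure contains neither all of T1 = {C2, C5, C7} nor all of T2 = {C1, C2, C3, C4, C5, C6}, so the common attributes are not a superkey of either fragment. The join is lossy.

No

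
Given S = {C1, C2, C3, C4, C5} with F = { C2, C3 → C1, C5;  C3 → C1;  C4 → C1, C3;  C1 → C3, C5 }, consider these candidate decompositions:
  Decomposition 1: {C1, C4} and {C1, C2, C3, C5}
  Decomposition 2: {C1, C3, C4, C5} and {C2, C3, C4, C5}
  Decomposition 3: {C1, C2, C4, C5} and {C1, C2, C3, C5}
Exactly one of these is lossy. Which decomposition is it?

Decomposition 1: common = {C1}, closure = {C1, C3, C5} → lossy.
Decomposition 2: common = {C3, C4, C5}, closure = {C1, C3, C4, C5} → lossless.
Decomposition 3: common = {C1, C2, C5}, closure = {C1, C2, C3, C5} → lossless.

Decomposition 1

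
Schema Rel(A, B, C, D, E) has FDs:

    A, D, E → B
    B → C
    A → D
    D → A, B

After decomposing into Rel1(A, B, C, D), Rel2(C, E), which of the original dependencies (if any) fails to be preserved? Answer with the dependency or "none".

A, D, E → B: restricted closure across fragments reaches B.
B → C lies within Rel1.
A → D lies within Rel1.
D → A, B lies within Rel1.
Every dependency is enforceable on the fragments, so the decomposition is dependency-preserving.

none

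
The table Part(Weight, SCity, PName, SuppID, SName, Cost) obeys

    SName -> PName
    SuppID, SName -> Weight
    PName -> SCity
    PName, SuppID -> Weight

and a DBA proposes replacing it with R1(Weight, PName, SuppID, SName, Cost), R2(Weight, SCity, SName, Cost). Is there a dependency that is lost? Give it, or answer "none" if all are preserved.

PName -> SCity

Check PName → SCity: no single fragment contains all of {SCity, PName}, and the restricted closure of {PName} across the fragments never reaches {SCity}.
SName → PName is preserved.
SuppID, SName → Weight is preserved.
PName, SuppID → Weight is preserved.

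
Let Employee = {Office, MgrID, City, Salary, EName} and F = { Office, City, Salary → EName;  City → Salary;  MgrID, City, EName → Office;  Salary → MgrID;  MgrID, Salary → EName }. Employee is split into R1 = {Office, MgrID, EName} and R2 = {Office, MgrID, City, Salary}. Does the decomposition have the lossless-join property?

No

Common attributes: R1 ∩ R2 = {Office, MgrID}.
No dependency enlarges {Office, MgrID}, so (Office, MgrID)⁺ = {Office, MgrID}.
The closure contains neither all of R1 = {Office, MgrID, EName} nor all of R2 = {Office, MgrID, City, Salary}, so the common attributes are not a superkey of either fragment. The join is lossy.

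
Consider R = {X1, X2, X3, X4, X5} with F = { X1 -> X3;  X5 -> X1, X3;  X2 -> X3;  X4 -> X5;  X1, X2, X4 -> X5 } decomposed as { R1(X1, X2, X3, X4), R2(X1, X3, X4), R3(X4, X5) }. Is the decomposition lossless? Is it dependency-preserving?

lossless but not dependency-preserving

Lossless test (chase): Rows 1 and 2 agree on X4; apply X4→X5 and equate their X5 entries. Rows 1 and 3 agree on X4; apply X4→X5 and equate their X5 entries. Rows 1 and 3 agree on X5; apply X5→X1, X3 and equate their X1, X3 entries. Row 1 is now all distinguished symbols — the join is lossless.
Dependency preservation: the restricted closure of {X5} across the fragments never reaches {X1, X3}, so X5 → X1, X3 cannot be enforced without a join — not preserved.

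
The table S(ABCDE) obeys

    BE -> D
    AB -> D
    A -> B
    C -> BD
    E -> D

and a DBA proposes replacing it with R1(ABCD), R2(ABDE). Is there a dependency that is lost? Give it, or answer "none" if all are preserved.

none

BE → D lies within R2.
AB → D lies within R1.
A → B lies within R1.
C → BD lies within R1.
E → D lies within R2.
Every dependency is enforceable on the fragments, so the decomposition is dependency-preserving.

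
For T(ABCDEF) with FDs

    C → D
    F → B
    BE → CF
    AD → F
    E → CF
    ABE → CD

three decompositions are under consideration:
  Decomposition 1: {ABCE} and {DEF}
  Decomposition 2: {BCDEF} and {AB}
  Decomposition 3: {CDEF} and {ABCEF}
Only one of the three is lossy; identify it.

Decomposition 2

Decomposition 1: common = {E}, closure = {BCDEF} → lossless.
Decomposition 2: common = {B}, closure = {B} → lossy.
Decomposition 3: common = {CEF}, closure = {BCDEF} → lossless.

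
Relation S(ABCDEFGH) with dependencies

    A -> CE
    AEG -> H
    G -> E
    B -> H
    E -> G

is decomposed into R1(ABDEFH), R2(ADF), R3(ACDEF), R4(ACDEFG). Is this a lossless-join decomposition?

Chase test. Columns are ABCDEFGH; row i has aⱼ where attribute j ∈ Ri, else bᵢⱼ.
Initial tableau (one row per fragment):
  row 1: a1 a2 b13 a4 a5 a6 b17 a8
  row 2: a1 b22 b23 a4 b25 a6 b27 b28
  row 3: a1 b32 a3 a4 a5 a6 b37 b38
  row 4: a1 b42 a3 a4 a5 a6 a7 b48
Rows 1 and 2 agree on A; apply A→CE and equate their CE entries.
Rows 1 and 3 agree on A; apply A→CE and equate their CE entries.
Rows 1 and 2 agree on E; apply E→G and equate their G entries.
Rows 1 and 3 agree on E; apply E→G and equate their G entries.
Rows 1 and 4 agree on E; apply E→G and equate their G entries.
Rows 1 and 2 agree on AEG; apply AEG→H and equate their H entries.
Rows 1 and 3 agree on AEG; apply AEG→H and equate their H entries.
Rows 1 and 4 agree on AEG; apply AEG→H and equate their H entries.
Row 1 is now all distinguished symbols — the join is lossless.

Yes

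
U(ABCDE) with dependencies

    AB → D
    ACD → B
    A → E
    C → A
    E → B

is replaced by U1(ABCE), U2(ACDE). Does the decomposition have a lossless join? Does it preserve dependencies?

lossless and dependency-preserving

Lossless test: (ACE)⁺ = {ABCDE}, which contains all of one fragment — lossless.
Dependency preservation: AB → D; ACD → B are not contained in any single fragment, but the restricted closure of each left-hand side across the fragments still reaches the right-hand side; the remaining FDs each lie inside some fragment. All dependencies are preserved.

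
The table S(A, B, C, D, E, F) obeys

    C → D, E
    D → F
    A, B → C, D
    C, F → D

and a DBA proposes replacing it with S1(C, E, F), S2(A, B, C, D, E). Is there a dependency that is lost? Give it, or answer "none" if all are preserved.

D → F

Check D → F: no single fragment contains all of {D, F}, and the restricted closure of {D} across the fragments never reaches {F}.
C → D, E is preserved.
A, B → C, D is preserved.
C, F → D is preserved.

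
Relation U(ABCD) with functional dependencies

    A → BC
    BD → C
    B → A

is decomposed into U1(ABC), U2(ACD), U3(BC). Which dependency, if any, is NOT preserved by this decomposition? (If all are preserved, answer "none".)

A → BC lies within U1.
BD → C: restricted closure across fragments reaches C.
B → A lies within U1.
Every dependency is enforceable on the fragments, so the decomposition is dependency-preserving.

none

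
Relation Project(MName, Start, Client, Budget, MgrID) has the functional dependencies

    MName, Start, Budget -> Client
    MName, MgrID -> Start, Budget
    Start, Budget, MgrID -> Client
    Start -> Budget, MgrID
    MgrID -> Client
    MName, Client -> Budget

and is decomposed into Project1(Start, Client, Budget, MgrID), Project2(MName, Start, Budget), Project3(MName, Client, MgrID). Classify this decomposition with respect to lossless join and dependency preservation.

lossless but not dependency-preserving

Lossless test (chase): Rows 1 and 2 agree on Start; apply Start→Budget, MgrID and equate their Budget, MgrID entries. Rows 1 and 2 agree on MgrID; apply MgrID→Client and equate their Client entries. Rows 2 and 3 agree on MName, Client; apply MName, Client→Budget and equate their Budget entries. Rows 2 and 3 agree on MName, MgrID; apply MName, MgrID→Start, Budget and equate their Start, Budget entries. Row 2 is now all distinguished symbols — the join is lossless.
Dependency preservation: the restricted closure of {MName, MgrID} across the fragments never reaches {Start, Budget}, so MName, MgrID → Start, Budget cannot be enforced without a join — not preserved.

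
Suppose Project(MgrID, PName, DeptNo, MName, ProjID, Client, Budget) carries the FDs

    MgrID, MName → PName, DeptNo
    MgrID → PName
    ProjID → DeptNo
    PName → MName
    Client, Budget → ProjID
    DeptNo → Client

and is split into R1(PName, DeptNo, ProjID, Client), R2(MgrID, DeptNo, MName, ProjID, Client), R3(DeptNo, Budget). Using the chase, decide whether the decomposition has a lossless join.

Chase test. Columns are MgrID, PName, DeptNo, MName, ProjID, Client, Budget; row i has aⱼ where attribute j ∈ Ri, else bᵢⱼ.
Initial tableau (one row per fragment):
  row 1: b11 a2 a3 b14 a5 a6 b17
  row 2: a1 b22 a3 a4 a5 a6 b27
  row 3: b31 b32 a3 b34 b35 b36 a7
Rows 1 and 3 agree on DeptNo; apply DeptNo→Client and equate their Client entries.
No row becomes fully distinguished — the join is lossy.

No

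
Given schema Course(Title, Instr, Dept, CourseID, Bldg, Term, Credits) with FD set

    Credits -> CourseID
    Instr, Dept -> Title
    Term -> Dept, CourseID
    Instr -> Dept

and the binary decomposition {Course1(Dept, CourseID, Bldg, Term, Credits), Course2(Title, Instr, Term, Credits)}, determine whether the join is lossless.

No

Common attributes: Course1 ∩ Course2 = {Term, Credits}.
Closure of {Term, Credits}: Credits → CourseID applies, adding CourseID; Term → Dept, CourseID applies, adding Dept. So (Term, Credits)⁺ = {Dept, CourseID, Term, Credits}.
The closure contains neither all of Course1 = {Dept, CourseID, Bldg, Term, Credits} nor all of Course2 = {Title, Instr, Term, Credits}, so the common attributes are not a superkey of either fragment. The join is lossy.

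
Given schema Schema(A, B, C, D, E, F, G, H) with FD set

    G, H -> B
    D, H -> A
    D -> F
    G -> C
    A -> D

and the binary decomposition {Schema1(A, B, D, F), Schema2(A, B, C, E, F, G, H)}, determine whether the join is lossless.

Common attributes: Schema1 ∩ Schema2 = {A, B, F}.
Closure of {A, B, F}: A → D applies, adding D. So (A, B, F)⁺ = {A, B, D, F}.
This closure contains every attribute of Schema1, so Schema1 ∩ Schema2 → Schema1. The join is lossless.

Yes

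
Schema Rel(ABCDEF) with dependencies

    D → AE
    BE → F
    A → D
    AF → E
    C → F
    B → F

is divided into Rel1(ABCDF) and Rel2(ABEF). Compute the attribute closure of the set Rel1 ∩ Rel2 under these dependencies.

Rel1 ∩ Rel2 = {ABF}.
A → D applies, adding D
AF → E applies, adding E
Closure: {ABDEF}.

ABDEF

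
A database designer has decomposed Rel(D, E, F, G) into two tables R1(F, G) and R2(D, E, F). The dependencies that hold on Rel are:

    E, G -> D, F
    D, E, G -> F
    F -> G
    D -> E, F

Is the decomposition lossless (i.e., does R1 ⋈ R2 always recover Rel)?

Common attributes: R1 ∩ R2 = {F}.
Closure of {F}: F → G applies, adding G. So (F)⁺ = {F, G}.
This closure contains every attribute of R1, so R1 ∩ R2 → R1. The join is lossless.

Yes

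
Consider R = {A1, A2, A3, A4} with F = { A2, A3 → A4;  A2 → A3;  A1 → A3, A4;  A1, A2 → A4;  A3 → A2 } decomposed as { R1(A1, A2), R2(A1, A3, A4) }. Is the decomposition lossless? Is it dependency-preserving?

Lossless test: (A1)⁺ = {A1, A2, A3, A4}, which contains all of one fragment — lossless.
Dependency preservation: the restricted closure of {A2} across the fragments never reaches {A3}, so A2 → A3 cannot be enforced without a join — not preserved.

lossless but not dependency-preserving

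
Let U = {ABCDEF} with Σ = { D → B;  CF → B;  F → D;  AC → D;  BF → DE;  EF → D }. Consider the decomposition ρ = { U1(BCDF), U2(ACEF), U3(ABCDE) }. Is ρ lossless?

Chase test. Columns are ABCDEF; row i has aⱼ where attribute j ∈ Ui, else bᵢⱼ.
Initial tableau (one row per fragment):
  row 1: b11 a2 a3 a4 b15 a6
  row 2: a1 b22 a3 b24 a5 a6
  row 3: a1 a2 a3 a4 a5 b36
Rows 1 and 2 agree on CF; apply CF→B and equate their B entries.
Rows 1 and 2 agree on F; apply F→D and equate their D entries.
Rows 1 and 2 agree on BF; apply BF→DE and equate their DE entries.
Row 2 is now all distinguished symbols — the join is lossless.

Yes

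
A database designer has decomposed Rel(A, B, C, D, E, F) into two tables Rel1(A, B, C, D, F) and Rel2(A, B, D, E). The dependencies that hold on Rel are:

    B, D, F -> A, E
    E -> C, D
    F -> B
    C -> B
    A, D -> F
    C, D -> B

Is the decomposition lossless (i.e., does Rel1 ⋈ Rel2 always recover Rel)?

Yes

Common attributes: Rel1 ∩ Rel2 = {A, B, D}.
Closure of {A, B, D}: A, D → F applies, adding F; B, D, F → A, E applies, adding E; E → C, D applies, adding C. So (A, B, D)⁺ = {A, B, C, D, E, F}.
This closure contains every attribute of Rel1, so Rel1 ∩ Rel2 → Rel1. The join is lossless.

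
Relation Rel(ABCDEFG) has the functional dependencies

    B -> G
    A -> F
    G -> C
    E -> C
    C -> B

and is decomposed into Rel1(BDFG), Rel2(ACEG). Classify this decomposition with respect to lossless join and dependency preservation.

Lossless test: (G)⁺ = {BCG}, which is a superkey of neither fragment — lossy.
Dependency preservation: the restricted closure of {A} across the fragments never reaches {F}, so A → F cannot be enforced without a join — not preserved.

lossy and not dependency-preserving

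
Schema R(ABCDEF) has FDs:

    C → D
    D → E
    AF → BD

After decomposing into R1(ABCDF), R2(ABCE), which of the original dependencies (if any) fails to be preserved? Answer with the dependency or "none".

Check D → E: no single fragment contains all of {DE}, and the restricted closure of {D} across the fragments never reaches {E}.
C → D is preserved.
AF → BD is preserved.

D → E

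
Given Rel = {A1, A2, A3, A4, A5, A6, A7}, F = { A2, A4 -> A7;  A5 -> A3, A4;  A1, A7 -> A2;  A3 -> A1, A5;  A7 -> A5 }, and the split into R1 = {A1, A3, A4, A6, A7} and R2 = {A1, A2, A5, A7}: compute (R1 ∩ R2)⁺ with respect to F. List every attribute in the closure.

A1, A2, A3, A4, A5, A7

R1 ∩ R2 = {A1, A7}.
A1, A7 → A2 applies, adding A2
A7 → A5 applies, adding A5
A5 → A3, A4 applies, adding A3, A4
Closure: {A1, A2, A3, A4, A5, A7}.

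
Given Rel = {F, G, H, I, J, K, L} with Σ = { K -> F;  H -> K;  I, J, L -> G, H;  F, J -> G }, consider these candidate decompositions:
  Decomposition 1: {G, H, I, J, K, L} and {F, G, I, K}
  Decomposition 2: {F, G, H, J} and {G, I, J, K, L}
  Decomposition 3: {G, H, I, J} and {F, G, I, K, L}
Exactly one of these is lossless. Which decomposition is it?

Decomposition 1: common = {G, I, K}, closure = {F, G, I, K} → lossless.
Decomposition 2: common = {G, J}, closure = {G, J} → lossy.
Decomposition 3: common = {G, I}, closure = {G, I} → lossy.

Decomposition 1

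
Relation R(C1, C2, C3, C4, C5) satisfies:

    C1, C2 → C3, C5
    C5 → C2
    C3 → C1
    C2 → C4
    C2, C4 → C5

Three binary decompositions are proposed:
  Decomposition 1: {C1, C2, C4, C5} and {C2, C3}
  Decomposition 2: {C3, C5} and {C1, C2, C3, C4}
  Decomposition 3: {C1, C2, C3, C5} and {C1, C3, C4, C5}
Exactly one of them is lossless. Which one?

Decomposition 3

Decomposition 1: common = {C2}, closure = {C2, C4, C5} → lossy.
Decomposition 2: common = {C3}, closure = {C1, C3} → lossy.
Decomposition 3: common = {C1, C3, C5}, closure = {C1, C2, C3, C4, C5} → lossless.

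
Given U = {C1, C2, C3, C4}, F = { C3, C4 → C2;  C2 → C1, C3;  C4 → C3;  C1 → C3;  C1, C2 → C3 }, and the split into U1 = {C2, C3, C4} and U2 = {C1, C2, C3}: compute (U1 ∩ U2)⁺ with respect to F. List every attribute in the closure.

U1 ∩ U2 = {C2, C3}.
C2 → C1, C3 applies, adding C1
Closure: {C1, C2, C3}.

C1, C2, C3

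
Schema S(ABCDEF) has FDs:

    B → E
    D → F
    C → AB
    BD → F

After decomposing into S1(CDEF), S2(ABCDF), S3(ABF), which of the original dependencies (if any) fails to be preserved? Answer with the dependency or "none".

Check B → E: no single fragment contains all of {BE}, and the restricted closure of {B} across the fragments never reaches {E}.
D → F is preserved.
C → AB is preserved.
BD → F is preserved.

B → E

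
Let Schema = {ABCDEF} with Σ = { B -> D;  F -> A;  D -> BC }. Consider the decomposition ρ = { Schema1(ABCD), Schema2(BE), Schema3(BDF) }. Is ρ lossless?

Chase test. Columns are ABCDEF; row i has aⱼ where attribute j ∈ Schemai, else bᵢⱼ.
Initial tableau (one row per fragment):
  row 1: a1 a2 a3 a4 b15 b16
  row 2: b21 a2 b23 b24 a5 b26
  row 3: b31 a2 b33 a4 b35 a6
Rows 1 and 2 agree on B; apply B→D and equate their D entries.
Rows 1 and 2 agree on D; apply D→BC and equate their BC entries.
Rows 1 and 3 agree on D; apply D→BC and equate their BC entries.
No row becomes fully distinguished — the join is lossy.

No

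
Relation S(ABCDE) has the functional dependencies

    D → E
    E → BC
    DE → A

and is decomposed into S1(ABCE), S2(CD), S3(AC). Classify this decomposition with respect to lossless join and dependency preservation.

Lossless test (chase): applying each FD to every pair of rows produces no changes in the tableau, so no row becomes fully distinguished — the join is lossy.
Dependency preservation: the restricted closure of {D} across the fragments never reaches {E}, so D → E cannot be enforced without a join — not preserved.

lossy and not dependency-preserving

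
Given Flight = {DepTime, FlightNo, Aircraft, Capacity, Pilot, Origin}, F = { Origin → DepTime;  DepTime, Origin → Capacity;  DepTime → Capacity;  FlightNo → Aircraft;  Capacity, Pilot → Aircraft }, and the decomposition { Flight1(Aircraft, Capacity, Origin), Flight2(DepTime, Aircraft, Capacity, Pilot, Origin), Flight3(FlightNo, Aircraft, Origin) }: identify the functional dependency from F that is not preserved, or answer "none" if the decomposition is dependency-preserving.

none

Origin → DepTime lies within Flight2.
DepTime, Origin → Capacity lies within Flight2.
DepTime → Capacity lies within Flight2.
FlightNo → Aircraft lies within Flight3.
Capacity, Pilot → Aircraft lies within Flight2.
Every dependency is enforceable on the fragments, so the decomposition is dependency-preserving.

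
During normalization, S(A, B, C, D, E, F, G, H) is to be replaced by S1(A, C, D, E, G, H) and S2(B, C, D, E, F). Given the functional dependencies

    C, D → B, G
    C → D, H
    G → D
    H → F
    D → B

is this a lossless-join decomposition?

Common attributes: S1 ∩ S2 = {C, D, E}.
Closure of {C, D, E}: C, D → B, G applies, adding B, G; C → D, H applies, adding H; H → F applies, adding F. So (C, D, E)⁺ = {B, C, D, E, F, G, H}.
This closure contains every attribute of S2, so S1 ∩ S2 → S2. The join is lossless.

Yes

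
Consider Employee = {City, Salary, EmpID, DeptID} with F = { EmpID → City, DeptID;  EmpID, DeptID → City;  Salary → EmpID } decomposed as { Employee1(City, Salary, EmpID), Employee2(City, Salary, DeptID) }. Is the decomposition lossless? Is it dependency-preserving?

Lossless test: (City, Salary)⁺ = {City, Salary, EmpID, DeptID}, which contains all of one fragment — lossless.
Dependency preservation: the restricted closure of {EmpID} across the fragments never reaches {City, DeptID}, so EmpID → City, DeptID cannot be enforced without a join — not preserved.

lossless but not dependency-preserving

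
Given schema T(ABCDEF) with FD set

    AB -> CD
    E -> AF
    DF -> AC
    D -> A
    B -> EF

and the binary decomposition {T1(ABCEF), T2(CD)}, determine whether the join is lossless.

Common attributes: T1 ∩ T2 = {C}.
No dependency enlarges {C}, so (C)⁺ = {C}.
The closure contains neither all of T1 = {ABCEF} nor all of T2 = {CD}, so the common attributes are not a superkey of either fragment. The join is lossy.

No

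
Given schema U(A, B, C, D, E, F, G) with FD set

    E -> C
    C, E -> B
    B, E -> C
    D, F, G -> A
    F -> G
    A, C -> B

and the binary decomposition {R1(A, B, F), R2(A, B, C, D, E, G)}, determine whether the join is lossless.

No

Common attributes: R1 ∩ R2 = {A, B}.
No dependency enlarges {A, B}, so (A, B)⁺ = {A, B}.
The closure contains neither all of R1 = {A, B, F} nor all of R2 = {A, B, C, D, E, G}, so the common attributes are not a superkey of either fragment. The join is lossy.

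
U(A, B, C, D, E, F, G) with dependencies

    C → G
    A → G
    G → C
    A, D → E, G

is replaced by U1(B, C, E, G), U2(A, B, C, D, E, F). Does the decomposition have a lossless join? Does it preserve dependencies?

lossless and dependency-preserving

Lossless test: (B, C, E)⁺ = {B, C, E, G}, which contains all of one fragment — lossless.
Dependency preservation: A → G; A, D → E, G are not contained in any single fragment, but the restricted closure of each left-hand side across the fragments still reaches the right-hand side; the remaining FDs each lie inside some fragment. All dependencies are preserved.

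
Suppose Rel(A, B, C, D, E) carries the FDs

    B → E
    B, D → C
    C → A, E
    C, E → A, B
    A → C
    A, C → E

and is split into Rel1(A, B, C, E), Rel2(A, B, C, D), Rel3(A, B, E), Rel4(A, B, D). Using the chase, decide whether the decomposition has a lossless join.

Chase test. Columns are A, B, C, D, E; row i has aⱼ where attribute j ∈ Reli, else bᵢⱼ.
Initial tableau (one row per fragment):
  row 1: a1 a2 a3 b14 a5
  row 2: a1 a2 a3 a4 b25
  row 3: a1 a2 b33 b34 a5
  row 4: a1 a2 b43 a4 b45
Rows 1 and 2 agree on B; apply B→E and equate their E entries.
Rows 1 and 4 agree on B; apply B→E and equate their E entries.
Rows 2 and 4 agree on B, D; apply B, D→C and equate their C entries.
Rows 1 and 3 agree on A; apply A→C and equate their C entries.
Row 2 is now all distinguished symbols — the join is lossless.

Yes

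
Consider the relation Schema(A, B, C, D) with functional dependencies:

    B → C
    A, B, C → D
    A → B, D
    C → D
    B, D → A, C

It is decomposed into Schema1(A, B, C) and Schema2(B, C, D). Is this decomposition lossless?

Yes

Common attributes: Schema1 ∩ Schema2 = {B, C}.
Closure of {B, C}: C → D applies, adding D; B, D → A, C applies, adding A. So (B, C)⁺ = {A, B, C, D}.
This closure contains every attribute of Schema1, so Schema1 ∩ Schema2 → Schema1. The join is lossless.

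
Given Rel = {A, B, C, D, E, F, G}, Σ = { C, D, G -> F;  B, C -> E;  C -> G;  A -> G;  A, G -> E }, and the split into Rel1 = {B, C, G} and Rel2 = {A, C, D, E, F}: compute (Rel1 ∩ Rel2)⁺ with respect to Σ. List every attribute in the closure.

C, G

Rel1 ∩ Rel2 = {C}.
C → G applies, adding G
Closure: {C, G}.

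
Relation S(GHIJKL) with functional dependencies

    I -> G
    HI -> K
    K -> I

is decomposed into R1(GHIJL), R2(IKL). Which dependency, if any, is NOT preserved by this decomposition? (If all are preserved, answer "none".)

Check HI → K: no single fragment contains all of {HIK}, and the restricted closure of {HI} across the fragments never reaches {K}.
I → G is preserved.
K → I is preserved.

HI -> K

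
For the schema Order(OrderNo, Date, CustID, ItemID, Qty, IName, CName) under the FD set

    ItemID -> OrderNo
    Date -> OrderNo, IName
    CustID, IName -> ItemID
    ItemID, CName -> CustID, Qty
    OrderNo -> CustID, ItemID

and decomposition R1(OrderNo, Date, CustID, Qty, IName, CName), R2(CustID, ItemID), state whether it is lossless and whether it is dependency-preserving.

lossy and not dependency-preserving

Lossless test: (CustID)⁺ = {CustID}, which is a superkey of neither fragment — lossy.
Dependency preservation: the restricted closure of {ItemID} across the fragments never reaches {OrderNo}, so ItemID → OrderNo cannot be enforced without a join — not preserved.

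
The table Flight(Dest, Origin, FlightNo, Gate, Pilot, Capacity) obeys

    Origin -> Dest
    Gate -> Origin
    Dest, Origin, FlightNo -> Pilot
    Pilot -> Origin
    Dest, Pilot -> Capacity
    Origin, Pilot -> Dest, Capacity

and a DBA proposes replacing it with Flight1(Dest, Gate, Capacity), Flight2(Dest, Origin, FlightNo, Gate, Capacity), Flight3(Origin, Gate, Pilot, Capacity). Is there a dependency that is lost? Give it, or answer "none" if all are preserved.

Check Dest, Origin, FlightNo → Pilot: no single fragment contains all of {Dest, Origin, FlightNo, Pilot}, and the restricted closure of {Dest, Origin, FlightNo} across the fragments never reaches {Pilot}.
Origin → Dest is preserved.
Gate → Origin is preserved.
Pilot → Origin is preserved.
Dest, Pilot → Capacity is preserved.
Origin, Pilot → Dest, Capacity is preserved.

Dest, Origin, FlightNo -> Pilot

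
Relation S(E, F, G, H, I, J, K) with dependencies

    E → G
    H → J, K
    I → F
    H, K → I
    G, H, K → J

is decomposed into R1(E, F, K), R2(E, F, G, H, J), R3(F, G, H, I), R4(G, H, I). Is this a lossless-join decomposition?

Chase test. Columns are E, F, G, H, I, J, K; row i has aⱼ where attribute j ∈ Ri, else bᵢⱼ.
Initial tableau (one row per fragment):
  row 1: a1 a2 b13 b14 b15 b16 a7
  row 2: a1 a2 a3 a4 b25 a6 b27
  row 3: b31 a2 a3 a4 a5 b36 b37
  row 4: b41 b42 a3 a4 a5 b46 b47
Rows 1 and 2 agree on E; apply E→G and equate their G entries.
Rows 2 and 3 agree on H; apply H→J, K and equate their J, K entries.
Rows 2 and 4 agree on H; apply H→J, K and equate their J, K entries.
Rows 3 and 4 agree on I; apply I→F and equate their F entries.
Rows 2 and 3 agree on H, K; apply H, K→I and equate their I entries.
No row becomes fully distinguished — the join is lossy.

No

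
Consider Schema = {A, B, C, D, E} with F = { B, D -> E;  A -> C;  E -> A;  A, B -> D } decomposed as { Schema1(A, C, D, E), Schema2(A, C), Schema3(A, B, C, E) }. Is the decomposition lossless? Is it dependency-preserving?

lossy and not dependency-preserving

Lossless test (chase): applying each FD to every pair of rows produces no changes in the tableau, so no row becomes fully distinguished — the join is lossy.
Dependency preservation: the restricted closure of {B, D} across the fragments never reaches {E}, so B, D → E cannot be enforced without a join — not preserved.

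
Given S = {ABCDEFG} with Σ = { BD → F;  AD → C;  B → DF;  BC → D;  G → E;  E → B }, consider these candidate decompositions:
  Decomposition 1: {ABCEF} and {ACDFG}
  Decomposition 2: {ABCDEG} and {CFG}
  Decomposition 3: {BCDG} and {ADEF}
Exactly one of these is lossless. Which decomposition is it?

Decomposition 2

Decomposition 1: common = {ACF}, closure = {ACF} → lossy.
Decomposition 2: common = {CG}, closure = {BCDEFG} → lossless.
Decomposition 3: common = {D}, closure = {D} → lossy.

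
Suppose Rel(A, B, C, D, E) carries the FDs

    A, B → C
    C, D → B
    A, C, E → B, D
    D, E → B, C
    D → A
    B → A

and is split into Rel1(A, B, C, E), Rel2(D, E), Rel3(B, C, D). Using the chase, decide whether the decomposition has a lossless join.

Chase test. Columns are A, B, C, D, E; row i has aⱼ where attribute j ∈ Reli, else bᵢⱼ.
Initial tableau (one row per fragment):
  row 1: a1 a2 a3 b14 a5
  row 2: b21 b22 b23 a4 a5
  row 3: b31 a2 a3 a4 b35
Rows 2 and 3 agree on D; apply D→A and equate their A entries.
Rows 1 and 3 agree on B; apply B→A and equate their A entries.
No row becomes fully distinguished — the join is lossy.

No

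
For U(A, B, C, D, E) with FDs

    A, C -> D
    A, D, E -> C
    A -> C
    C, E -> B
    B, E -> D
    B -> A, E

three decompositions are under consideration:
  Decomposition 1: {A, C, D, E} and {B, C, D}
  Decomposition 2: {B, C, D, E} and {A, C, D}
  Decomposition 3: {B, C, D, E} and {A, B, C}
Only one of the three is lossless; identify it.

Decomposition 3

Decomposition 1: common = {C, D}, closure = {C, D} → lossy.
Decomposition 2: common = {C, D}, closure = {C, D} → lossy.
Decomposition 3: common = {B, C}, closure = {A, B, C, D, E} → lossless.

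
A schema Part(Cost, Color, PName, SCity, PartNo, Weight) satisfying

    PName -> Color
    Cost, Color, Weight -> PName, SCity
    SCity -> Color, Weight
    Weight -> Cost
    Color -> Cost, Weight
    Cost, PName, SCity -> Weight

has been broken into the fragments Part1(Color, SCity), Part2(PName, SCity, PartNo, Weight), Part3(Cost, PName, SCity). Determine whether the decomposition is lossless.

Chase test. Columns are Cost, Color, PName, SCity, PartNo, Weight; row i has aⱼ where attribute j ∈ Parti, else bᵢⱼ.
Initial tableau (one row per fragment):
  row 1: b11 a2 b13 a4 b15 b16
  row 2: b21 b22 a3 a4 a5 a6
  row 3: a1 b32 a3 a4 b35 b36
Rows 2 and 3 agree on PName; apply PName→Color and equate their Color entries.
Rows 1 and 2 agree on SCity; apply SCity→Color, Weight and equate their Color, Weight entries.
Rows 1 and 3 agree on SCity; apply SCity→Color, Weight and equate their Color, Weight entries.
Rows 1 and 2 agree on Weight; apply Weight→Cost and equate their Cost entries.
Rows 1 and 3 agree on Weight; apply Weight→Cost and equate their Cost entries.
Rows 1 and 2 agree on Cost, Color, Weight; apply Cost, Color, Weight→PName, SCity and equate their PName, SCity entries.
Row 2 is now all distinguished symbols — the join is lossless.

Yes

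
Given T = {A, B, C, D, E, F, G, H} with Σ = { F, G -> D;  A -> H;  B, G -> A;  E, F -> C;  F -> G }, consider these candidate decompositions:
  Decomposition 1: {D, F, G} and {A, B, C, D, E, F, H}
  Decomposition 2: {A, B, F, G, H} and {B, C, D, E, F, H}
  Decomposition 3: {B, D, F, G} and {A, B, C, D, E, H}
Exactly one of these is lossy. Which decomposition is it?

Decomposition 3

Decomposition 1: common = {D, F}, closure = {D, F, G} → lossless.
Decomposition 2: common = {B, F, H}, closure = {A, B, D, F, G, H} → lossless.
Decomposition 3: common = {B, D}, closure = {B, D} → lossy.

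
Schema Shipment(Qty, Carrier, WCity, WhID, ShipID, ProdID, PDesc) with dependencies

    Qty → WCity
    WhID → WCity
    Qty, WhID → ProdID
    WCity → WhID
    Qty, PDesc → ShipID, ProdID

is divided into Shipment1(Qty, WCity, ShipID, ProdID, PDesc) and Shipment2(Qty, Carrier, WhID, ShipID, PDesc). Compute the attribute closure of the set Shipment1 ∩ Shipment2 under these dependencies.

Shipment1 ∩ Shipment2 = {Qty, ShipID, PDesc}.
Qty → WCity applies, adding WCity
WCity → WhID applies, adding WhID
Qty, PDesc → ShipID, ProdID applies, adding ProdID
Closure: {Qty, WCity, WhID, ShipID, ProdID, PDesc}.

Qty, WCity, WhID, ShipID, ProdID, PDesc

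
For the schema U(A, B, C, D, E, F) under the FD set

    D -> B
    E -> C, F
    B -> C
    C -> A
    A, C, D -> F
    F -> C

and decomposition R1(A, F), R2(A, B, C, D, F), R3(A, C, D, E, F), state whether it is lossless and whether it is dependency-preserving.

Lossless test (chase): Rows 2 and 3 agree on D; apply D→B and equate their B entries. Rows 1 and 2 agree on F; apply F→C and equate their C entries. Row 3 is now all distinguished symbols — the join is lossless.
Dependency preservation: every FD's attributes lie within a single fragment, so each can be enforced locally — preserved.

lossless and dependency-preserving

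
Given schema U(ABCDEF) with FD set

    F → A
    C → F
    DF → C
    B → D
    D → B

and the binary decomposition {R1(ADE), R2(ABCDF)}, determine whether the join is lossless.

No

Common attributes: R1 ∩ R2 = {AD}.
Closure of {AD}: D → B applies, adding B. So (AD)⁺ = {ABD}.
The closure contains neither all of R1 = {ADE} nor all of R2 = {ABCDF}, so the common attributes are not a superkey of either fragment. The join is lossy.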